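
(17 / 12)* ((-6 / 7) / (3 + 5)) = -17 / 112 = -0.15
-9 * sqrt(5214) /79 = -8.23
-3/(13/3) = -9/13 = -0.69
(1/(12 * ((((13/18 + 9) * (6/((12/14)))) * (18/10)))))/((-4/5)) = -1/1176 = -0.00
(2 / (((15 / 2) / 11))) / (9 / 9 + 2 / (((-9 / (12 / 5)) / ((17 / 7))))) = -308 / 31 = -9.94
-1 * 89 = -89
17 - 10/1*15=-133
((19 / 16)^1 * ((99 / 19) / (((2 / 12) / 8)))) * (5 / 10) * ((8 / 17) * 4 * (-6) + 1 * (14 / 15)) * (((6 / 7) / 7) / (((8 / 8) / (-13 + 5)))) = 6277392 / 4165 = 1507.18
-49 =-49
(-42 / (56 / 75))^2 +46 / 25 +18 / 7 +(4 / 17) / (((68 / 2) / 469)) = 2566555503 / 809200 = 3171.72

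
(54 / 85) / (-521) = -54 / 44285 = -0.00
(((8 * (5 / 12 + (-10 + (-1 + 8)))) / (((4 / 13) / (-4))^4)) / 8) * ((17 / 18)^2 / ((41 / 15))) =-1279389995 / 53136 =-24077.65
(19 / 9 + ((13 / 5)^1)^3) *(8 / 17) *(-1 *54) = -1063104 / 2125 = -500.28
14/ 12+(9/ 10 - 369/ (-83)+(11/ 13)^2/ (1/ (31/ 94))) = 133473683/ 19778070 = 6.75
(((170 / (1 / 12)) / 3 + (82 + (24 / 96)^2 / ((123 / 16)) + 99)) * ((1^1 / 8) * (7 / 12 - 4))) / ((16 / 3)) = -6619 / 96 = -68.95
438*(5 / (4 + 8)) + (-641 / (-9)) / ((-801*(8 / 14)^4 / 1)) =181.67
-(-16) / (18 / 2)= 16 / 9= 1.78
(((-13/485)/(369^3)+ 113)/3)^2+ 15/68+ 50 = 533844052944540792077040407/363406839177286547813700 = 1469.00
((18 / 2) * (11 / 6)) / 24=0.69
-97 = -97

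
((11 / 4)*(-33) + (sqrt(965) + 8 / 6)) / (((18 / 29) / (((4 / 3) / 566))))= -31117 / 91692 + 29*sqrt(965) / 7641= -0.22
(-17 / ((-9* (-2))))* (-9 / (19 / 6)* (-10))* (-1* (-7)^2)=24990 / 19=1315.26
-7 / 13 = -0.54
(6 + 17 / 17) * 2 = 14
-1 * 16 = -16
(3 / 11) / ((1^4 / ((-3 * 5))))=-45 / 11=-4.09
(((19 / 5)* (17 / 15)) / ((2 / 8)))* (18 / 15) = 2584 / 125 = 20.67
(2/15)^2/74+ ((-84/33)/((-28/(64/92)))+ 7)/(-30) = -990773/4212450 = -0.24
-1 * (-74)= 74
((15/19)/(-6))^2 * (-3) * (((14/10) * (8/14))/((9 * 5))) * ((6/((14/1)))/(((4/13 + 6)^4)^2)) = -0.00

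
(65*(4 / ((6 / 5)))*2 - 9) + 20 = 444.33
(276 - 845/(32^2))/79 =281779/80896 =3.48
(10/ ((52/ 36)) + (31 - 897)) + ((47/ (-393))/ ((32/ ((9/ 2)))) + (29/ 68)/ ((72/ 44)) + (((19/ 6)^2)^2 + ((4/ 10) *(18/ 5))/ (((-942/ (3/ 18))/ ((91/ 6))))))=-446681741740649/ 589071787200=-758.28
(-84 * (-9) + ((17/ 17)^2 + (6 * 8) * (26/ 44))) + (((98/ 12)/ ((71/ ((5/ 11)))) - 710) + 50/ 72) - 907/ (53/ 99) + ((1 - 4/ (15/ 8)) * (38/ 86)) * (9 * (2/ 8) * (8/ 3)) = -1621.10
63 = 63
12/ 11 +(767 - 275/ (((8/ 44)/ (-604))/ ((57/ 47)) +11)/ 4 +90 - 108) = 34084743269/ 45822634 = 743.84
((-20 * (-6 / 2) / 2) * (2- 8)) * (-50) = 9000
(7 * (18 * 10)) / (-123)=-10.24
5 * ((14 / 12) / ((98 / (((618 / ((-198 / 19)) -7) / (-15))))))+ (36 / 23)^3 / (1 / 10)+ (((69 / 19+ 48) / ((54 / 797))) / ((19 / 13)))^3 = 449818809410582720038621 / 3173425706000088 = 141745498.74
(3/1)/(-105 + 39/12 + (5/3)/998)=-17964/609269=-0.03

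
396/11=36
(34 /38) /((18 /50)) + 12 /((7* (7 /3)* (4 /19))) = 50066 /8379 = 5.98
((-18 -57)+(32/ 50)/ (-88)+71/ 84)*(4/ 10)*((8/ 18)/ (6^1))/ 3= -1713143/ 2338875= -0.73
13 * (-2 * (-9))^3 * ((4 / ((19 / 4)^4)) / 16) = 4852224 / 130321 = 37.23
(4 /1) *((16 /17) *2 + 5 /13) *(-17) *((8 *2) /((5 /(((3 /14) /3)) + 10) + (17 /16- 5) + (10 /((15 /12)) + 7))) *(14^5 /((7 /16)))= -630666559488 /18941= -33296370.81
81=81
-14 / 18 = -7 / 9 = -0.78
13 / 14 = 0.93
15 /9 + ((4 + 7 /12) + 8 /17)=457 /68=6.72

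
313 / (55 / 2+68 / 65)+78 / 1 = 330148 / 3711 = 88.96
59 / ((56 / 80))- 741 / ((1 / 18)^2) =-1679998 / 7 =-239999.71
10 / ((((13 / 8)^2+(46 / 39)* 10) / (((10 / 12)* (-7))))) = -145600 / 36031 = -4.04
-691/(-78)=691/78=8.86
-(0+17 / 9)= -17 / 9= -1.89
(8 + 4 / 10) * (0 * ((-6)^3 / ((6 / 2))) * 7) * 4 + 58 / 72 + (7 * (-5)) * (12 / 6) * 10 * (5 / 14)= -8971 / 36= -249.19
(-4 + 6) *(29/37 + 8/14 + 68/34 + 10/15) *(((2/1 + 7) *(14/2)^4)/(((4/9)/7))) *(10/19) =1012921875/703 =1440856.15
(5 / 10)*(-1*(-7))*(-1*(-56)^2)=-10976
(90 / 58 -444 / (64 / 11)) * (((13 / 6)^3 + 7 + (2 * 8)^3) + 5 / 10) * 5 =-51371691695 / 33408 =-1537706.29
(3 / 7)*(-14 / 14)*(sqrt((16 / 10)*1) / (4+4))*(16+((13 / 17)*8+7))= -297*sqrt(10) / 476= -1.97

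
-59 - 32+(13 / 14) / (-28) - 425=-202285 / 392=-516.03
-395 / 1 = -395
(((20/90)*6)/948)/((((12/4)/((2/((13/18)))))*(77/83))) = 332/237237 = 0.00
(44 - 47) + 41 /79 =-196 /79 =-2.48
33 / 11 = 3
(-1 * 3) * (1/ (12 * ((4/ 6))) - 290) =6957/ 8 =869.62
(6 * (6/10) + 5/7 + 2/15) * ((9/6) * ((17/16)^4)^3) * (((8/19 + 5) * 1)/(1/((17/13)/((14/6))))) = 1429260323882425426911/34066916431290695680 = 41.95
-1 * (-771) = 771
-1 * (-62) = 62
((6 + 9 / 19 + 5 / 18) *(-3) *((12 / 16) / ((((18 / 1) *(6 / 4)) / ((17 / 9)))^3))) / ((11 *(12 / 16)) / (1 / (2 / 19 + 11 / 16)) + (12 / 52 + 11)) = -0.00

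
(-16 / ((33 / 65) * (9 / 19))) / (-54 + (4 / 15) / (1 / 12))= 49400 / 37719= 1.31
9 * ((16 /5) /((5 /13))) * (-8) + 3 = -14901 /25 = -596.04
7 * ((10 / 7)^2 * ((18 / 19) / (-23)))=-1800 / 3059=-0.59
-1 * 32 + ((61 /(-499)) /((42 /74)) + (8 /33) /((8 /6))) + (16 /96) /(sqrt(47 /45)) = -3692477 /115269 + sqrt(235) /94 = -31.87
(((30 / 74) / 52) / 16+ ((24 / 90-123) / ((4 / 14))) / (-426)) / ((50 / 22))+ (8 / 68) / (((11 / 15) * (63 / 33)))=154475916593 / 292605768000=0.53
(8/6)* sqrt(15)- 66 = -60.84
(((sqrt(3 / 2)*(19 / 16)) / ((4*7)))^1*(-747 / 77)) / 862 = -14193*sqrt(6) / 59471104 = -0.00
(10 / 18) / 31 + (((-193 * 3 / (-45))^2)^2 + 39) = 43073361781 / 1569375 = 27446.19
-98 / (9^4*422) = -49 / 1384371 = -0.00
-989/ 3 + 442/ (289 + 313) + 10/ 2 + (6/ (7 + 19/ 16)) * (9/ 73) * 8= -2791041157/ 8635389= -323.21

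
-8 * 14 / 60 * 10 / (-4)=14 / 3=4.67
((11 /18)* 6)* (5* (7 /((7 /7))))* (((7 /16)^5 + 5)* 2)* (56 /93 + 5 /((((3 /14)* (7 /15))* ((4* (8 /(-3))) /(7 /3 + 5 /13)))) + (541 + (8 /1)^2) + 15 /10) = 3880310932861055 /5070913536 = 765209.45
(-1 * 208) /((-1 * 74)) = 104 /37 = 2.81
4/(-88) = -1/22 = -0.05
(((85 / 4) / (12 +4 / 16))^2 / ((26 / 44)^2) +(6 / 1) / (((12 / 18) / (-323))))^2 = 8400618.46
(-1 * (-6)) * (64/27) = 128/9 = 14.22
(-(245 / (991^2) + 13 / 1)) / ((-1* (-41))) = -12767298 / 40265321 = -0.32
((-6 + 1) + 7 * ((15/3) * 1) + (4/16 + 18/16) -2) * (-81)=-19035/8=-2379.38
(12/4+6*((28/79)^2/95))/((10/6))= 5350167/2964475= 1.80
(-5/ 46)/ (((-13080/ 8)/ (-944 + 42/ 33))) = -5185/ 82731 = -0.06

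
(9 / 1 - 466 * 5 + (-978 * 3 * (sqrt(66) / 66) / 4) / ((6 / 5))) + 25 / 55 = -25526 / 11 - 815 * sqrt(66) / 88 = -2395.79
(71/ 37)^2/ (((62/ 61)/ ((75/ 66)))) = 7687525/ 1867316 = 4.12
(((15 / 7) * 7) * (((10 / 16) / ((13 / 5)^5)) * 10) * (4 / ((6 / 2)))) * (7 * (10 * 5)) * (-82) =-11210937500 / 371293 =-30194.31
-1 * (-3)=3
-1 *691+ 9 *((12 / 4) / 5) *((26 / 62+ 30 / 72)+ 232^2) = 179777131 / 620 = 289963.11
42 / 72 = 7 / 12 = 0.58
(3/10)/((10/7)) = 21/100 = 0.21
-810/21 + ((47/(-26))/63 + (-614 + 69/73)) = -77920985/119574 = -651.65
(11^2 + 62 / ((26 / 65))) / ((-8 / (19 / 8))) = -1311 / 16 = -81.94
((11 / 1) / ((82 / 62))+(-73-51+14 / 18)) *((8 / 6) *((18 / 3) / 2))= -169600 / 369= -459.62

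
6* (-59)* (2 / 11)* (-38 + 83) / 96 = -2655 / 88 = -30.17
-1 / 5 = -0.20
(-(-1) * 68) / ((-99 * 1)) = -68 / 99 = -0.69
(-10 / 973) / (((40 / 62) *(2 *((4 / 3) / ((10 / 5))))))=-93 / 7784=-0.01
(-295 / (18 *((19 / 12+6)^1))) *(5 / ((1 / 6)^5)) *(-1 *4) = 30585600 / 91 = 336105.49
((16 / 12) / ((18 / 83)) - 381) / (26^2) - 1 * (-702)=12802783 / 18252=701.45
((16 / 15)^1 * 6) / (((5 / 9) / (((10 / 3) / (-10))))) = -96 / 25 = -3.84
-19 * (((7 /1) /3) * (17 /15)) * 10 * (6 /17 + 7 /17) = -3458 /9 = -384.22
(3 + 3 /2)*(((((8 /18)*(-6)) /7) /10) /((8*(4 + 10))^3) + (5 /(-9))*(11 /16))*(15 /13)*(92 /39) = -971924869 /207753728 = -4.68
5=5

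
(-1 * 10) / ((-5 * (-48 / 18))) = -3 / 4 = -0.75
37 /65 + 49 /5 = 674 /65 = 10.37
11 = 11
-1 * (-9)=9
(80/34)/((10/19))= 76/17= 4.47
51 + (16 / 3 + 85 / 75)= 862 / 15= 57.47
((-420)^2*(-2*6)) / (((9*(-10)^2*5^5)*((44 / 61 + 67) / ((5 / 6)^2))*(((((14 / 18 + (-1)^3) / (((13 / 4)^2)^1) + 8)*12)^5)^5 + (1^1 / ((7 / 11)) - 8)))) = -4843456475325692701114534956398436097905546180686112986486334571720836 / 21176098678484460915584079492177154746336070917273599552764545706390653595546604671583247974082221766269222643166092050125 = -0.00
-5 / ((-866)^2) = -5 / 749956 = -0.00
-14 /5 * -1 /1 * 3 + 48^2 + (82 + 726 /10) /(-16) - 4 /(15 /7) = 552209 /240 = 2300.87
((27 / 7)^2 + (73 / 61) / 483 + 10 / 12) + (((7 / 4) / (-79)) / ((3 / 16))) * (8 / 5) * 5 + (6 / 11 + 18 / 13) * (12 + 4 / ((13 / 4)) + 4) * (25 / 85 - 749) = -25626641692509461 / 1029817823034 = -24884.64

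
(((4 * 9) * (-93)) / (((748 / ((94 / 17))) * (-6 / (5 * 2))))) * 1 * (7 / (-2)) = -458955 / 3179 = -144.37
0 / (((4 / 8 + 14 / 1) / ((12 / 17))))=0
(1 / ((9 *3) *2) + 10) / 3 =541 / 162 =3.34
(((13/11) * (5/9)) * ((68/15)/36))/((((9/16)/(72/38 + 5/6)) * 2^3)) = 68731/1371249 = 0.05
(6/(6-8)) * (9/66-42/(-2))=-1395/22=-63.41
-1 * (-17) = 17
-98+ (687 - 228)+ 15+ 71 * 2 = 518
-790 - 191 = -981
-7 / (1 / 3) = -21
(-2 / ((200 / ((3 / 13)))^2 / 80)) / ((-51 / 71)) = 0.00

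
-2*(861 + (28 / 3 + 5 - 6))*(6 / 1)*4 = -41728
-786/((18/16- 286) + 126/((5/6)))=31440/5347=5.88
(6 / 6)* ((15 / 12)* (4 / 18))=0.28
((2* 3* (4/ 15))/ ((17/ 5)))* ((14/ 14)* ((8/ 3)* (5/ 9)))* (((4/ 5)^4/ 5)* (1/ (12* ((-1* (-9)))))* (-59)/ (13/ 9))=-241664/ 11188125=-0.02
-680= -680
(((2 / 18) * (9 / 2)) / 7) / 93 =1 / 1302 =0.00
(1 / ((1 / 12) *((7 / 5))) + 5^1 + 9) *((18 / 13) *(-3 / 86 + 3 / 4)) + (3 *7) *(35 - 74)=-3117294 / 3913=-796.65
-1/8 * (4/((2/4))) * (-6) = 6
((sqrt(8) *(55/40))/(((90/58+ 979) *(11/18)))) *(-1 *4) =-261 *sqrt(2)/14218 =-0.03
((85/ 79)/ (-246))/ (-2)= 0.00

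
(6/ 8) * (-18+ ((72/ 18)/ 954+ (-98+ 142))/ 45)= -18269/ 1431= -12.77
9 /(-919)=-9 /919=-0.01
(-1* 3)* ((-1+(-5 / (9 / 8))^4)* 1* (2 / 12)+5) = -2750269 / 13122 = -209.59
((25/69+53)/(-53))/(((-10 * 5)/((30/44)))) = 1841/134090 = 0.01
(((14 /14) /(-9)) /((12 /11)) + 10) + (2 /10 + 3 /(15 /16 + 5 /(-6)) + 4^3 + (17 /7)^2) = 575749 /5292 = 108.80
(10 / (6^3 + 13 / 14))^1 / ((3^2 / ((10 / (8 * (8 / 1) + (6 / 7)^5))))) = 2941225 / 3701653524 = 0.00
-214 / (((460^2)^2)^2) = -0.00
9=9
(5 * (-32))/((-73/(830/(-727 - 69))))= -33200/14527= -2.29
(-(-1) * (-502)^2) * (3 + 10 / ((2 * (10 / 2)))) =1008016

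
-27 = -27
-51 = -51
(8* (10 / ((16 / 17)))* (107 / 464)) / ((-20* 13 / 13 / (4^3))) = -1819 / 29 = -62.72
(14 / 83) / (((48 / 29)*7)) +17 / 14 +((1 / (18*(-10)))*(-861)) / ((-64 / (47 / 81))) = 214232491 / 180714240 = 1.19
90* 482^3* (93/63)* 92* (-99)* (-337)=319651676156831040/7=45664525165261577.14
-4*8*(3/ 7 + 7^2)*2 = -22144/ 7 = -3163.43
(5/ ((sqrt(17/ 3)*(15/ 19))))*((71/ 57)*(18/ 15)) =142*sqrt(51)/ 255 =3.98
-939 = -939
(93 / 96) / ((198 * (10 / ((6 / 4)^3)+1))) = 93 / 75328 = 0.00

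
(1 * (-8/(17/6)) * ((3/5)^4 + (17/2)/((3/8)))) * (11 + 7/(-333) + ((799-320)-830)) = 21885.77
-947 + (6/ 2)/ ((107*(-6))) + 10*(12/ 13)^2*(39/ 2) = -2172327/ 2782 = -780.85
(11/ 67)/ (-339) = -11/ 22713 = -0.00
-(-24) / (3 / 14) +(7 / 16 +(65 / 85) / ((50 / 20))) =153331 / 1360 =112.74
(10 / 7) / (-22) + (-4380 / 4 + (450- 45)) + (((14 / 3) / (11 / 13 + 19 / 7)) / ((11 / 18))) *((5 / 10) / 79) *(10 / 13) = -113335240 / 164241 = -690.05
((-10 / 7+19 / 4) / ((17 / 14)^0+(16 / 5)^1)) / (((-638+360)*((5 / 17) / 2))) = -527 / 27244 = -0.02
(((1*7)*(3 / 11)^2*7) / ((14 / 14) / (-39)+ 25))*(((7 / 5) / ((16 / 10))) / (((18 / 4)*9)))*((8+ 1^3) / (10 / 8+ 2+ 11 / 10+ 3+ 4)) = 66885 / 26752858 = 0.00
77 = 77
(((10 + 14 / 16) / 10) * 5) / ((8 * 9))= 29 / 384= 0.08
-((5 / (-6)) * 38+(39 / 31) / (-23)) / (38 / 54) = 610668 / 13547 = 45.08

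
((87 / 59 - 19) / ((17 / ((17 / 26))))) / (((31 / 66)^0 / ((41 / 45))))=-21197 / 34515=-0.61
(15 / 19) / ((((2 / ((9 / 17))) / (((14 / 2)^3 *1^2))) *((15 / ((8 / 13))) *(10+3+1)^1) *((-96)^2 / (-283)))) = -13867 / 2149888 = -0.01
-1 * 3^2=-9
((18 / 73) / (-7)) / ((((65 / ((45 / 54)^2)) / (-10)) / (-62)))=-1550 / 6643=-0.23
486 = 486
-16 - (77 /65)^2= -73529 /4225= -17.40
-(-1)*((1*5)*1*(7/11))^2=1225/121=10.12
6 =6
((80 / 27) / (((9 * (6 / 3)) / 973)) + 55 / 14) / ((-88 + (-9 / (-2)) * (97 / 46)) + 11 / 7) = -25679270 / 12040407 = -2.13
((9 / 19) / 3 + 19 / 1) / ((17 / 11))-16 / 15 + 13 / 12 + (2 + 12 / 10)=302579 / 19380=15.61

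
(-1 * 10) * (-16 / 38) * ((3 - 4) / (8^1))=-10 / 19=-0.53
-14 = -14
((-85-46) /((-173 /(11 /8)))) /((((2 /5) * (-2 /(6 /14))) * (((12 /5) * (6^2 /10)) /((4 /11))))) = -16375 /697536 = -0.02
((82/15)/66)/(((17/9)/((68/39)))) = 164/2145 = 0.08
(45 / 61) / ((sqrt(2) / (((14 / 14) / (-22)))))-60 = -60-45*sqrt(2) / 2684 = -60.02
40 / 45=8 / 9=0.89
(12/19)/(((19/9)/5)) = 540/361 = 1.50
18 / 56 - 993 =-27795 / 28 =-992.68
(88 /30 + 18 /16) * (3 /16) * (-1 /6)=-487 /3840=-0.13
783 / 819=87 / 91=0.96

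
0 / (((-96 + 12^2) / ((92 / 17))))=0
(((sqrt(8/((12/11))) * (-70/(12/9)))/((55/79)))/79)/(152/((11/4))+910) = -7 * sqrt(66)/21236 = -0.00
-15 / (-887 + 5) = 5 / 294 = 0.02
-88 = -88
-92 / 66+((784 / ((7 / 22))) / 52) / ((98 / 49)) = 9566 / 429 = 22.30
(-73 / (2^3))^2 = 5329 / 64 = 83.27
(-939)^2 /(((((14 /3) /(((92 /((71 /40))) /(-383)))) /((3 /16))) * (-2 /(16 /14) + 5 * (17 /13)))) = -15818074740 /15799133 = -1001.20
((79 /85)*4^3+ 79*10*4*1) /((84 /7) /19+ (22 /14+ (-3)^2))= 18198124 /63325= 287.38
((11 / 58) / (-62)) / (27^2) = -11 / 2621484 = -0.00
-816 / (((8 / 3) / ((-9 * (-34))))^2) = -10744731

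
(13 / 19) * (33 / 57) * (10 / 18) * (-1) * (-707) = 505505 / 3249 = 155.59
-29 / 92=-0.32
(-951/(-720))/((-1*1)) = -317/240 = -1.32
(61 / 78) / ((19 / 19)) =0.78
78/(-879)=-26/293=-0.09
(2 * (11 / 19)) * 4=88 / 19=4.63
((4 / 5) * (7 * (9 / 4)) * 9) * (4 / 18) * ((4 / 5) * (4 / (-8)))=-252 / 25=-10.08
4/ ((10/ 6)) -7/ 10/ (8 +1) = 209/ 90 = 2.32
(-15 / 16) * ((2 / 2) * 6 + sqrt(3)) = -45 / 8 - 15 * sqrt(3) / 16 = -7.25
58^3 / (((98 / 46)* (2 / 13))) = 595290.69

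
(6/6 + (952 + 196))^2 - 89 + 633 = 1320745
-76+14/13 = -974/13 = -74.92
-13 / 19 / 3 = -13 / 57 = -0.23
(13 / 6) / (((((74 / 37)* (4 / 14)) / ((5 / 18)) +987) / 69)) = 0.15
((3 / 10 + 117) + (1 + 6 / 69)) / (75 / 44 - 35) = -599038 / 168475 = -3.56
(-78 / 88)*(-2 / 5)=39 / 110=0.35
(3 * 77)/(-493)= -231/493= -0.47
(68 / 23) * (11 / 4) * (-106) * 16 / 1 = -317152 / 23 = -13789.22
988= 988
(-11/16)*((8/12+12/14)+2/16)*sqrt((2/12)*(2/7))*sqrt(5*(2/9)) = -3047*sqrt(210)/169344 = -0.26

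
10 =10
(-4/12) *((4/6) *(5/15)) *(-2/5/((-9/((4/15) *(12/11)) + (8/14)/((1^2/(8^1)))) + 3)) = -448/353295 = -0.00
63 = 63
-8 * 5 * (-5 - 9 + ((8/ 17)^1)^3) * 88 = 240310400/ 4913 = 48913.17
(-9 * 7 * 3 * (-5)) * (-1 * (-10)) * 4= 37800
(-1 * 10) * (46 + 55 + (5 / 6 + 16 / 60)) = -1021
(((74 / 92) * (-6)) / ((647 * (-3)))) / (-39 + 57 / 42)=-518 / 7842287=-0.00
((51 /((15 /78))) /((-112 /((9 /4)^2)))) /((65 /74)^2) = -5655339 /364000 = -15.54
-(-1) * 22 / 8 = 11 / 4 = 2.75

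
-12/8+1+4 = 3.50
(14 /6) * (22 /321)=154 /963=0.16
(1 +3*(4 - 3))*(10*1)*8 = 320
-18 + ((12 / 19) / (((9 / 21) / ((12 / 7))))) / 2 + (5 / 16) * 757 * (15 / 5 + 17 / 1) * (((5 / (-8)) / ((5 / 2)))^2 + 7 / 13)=44682299 / 15808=2826.56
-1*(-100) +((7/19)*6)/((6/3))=1921/19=101.11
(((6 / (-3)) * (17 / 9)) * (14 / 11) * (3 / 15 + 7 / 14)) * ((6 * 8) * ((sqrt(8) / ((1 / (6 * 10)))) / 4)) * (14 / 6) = -373184 * sqrt(2) / 33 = -15992.78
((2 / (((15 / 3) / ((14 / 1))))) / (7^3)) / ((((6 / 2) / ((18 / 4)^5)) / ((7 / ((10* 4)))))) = 19683 / 11200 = 1.76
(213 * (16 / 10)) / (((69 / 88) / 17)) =849728 / 115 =7388.94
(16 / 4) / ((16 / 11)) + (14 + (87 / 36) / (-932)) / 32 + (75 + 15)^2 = 2900033539 / 357888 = 8103.19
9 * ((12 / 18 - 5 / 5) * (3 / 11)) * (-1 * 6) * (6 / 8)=81 / 22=3.68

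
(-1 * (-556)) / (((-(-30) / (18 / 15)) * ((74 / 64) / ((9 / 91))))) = 160128 / 84175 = 1.90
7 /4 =1.75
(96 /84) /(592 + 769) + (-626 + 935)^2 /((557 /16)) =14554364248 /5306539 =2742.72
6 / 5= 1.20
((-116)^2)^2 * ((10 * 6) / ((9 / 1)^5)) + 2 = 3621318086 / 19683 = 183982.02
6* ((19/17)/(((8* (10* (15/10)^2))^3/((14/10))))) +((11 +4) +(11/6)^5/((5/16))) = 2238344711/27540000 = 81.28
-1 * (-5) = 5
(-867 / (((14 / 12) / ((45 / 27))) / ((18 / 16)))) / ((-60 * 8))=2601 / 896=2.90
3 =3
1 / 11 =0.09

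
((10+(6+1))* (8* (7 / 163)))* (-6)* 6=-34272 / 163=-210.26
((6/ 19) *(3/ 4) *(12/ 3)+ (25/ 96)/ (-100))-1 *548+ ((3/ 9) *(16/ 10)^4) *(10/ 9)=-4470306431/ 8208000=-544.63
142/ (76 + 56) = 71/ 66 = 1.08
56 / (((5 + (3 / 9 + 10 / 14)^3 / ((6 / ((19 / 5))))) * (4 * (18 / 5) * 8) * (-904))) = -540225 / 5754726592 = -0.00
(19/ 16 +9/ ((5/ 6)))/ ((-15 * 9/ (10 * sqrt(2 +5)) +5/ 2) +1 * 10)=25893 * sqrt(7)/ 145840 +33565/ 29168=1.62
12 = 12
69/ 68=1.01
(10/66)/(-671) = -5/22143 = -0.00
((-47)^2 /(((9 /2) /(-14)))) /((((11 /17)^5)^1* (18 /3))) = -43910497582 /4348377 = -10098.13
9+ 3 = 12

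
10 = 10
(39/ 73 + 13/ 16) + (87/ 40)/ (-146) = 3889/ 2920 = 1.33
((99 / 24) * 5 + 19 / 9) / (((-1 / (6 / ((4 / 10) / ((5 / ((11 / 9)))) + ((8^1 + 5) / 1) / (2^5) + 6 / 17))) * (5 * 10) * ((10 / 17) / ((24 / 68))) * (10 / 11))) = -5510142 / 2622325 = -2.10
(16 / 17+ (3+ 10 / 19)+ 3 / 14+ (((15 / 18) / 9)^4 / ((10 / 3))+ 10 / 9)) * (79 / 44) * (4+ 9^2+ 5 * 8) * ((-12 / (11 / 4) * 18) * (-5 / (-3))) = -3665965028239375 / 21539579292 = -170196.69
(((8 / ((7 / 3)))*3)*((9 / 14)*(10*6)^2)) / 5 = 233280 / 49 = 4760.82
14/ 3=4.67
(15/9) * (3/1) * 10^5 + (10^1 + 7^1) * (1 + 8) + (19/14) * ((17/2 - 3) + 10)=500174.04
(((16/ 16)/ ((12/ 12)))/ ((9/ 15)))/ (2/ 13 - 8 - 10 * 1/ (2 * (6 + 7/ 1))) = -65/ 321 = -0.20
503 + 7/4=2019/4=504.75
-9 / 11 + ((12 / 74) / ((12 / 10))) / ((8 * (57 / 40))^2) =-1080542 / 1322343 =-0.82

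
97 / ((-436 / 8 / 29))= -5626 / 109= -51.61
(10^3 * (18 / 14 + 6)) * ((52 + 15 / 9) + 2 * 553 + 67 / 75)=59188560 / 7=8455508.57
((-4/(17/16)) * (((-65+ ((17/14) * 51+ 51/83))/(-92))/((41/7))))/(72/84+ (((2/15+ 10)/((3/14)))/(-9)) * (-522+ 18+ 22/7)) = -32375700/4965164876227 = -0.00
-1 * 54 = -54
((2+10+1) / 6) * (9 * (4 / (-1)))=-78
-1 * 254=-254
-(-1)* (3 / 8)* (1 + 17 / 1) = 27 / 4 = 6.75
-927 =-927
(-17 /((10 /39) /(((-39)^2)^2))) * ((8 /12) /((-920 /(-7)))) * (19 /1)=-67998971313 /4600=-14782385.07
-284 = -284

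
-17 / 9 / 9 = -17 / 81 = -0.21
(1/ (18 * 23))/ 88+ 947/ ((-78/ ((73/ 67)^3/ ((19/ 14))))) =-31316796319331/ 2706477211152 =-11.57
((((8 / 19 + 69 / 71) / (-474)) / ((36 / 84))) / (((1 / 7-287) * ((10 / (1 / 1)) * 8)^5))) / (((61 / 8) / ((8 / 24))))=92071 / 288726264623923200000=0.00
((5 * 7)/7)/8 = 5/8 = 0.62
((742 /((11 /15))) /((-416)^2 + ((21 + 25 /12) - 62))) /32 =3339 /18270604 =0.00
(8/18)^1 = 4/9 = 0.44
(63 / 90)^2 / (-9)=-49 / 900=-0.05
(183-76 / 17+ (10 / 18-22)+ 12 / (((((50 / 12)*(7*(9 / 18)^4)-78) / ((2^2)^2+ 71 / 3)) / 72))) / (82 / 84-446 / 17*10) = 4586770916 / 4094321997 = 1.12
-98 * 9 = -882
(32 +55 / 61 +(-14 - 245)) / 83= -13792 / 5063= -2.72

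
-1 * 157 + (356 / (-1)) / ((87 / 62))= -35731 / 87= -410.70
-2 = -2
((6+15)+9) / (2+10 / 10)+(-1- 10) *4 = -34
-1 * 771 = -771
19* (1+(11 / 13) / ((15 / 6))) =1653 / 65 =25.43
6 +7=13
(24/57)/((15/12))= 32/95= 0.34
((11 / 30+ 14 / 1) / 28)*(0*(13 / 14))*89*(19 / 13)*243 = 0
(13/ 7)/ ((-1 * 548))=-13/ 3836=-0.00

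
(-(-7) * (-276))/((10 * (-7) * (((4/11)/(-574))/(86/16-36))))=10673817/8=1334227.12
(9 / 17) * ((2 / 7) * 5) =90 / 119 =0.76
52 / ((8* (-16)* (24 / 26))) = -169 / 384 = -0.44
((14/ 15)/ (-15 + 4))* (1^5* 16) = -224/ 165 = -1.36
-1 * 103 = -103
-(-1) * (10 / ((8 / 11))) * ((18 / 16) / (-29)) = -495 / 928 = -0.53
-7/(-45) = 7/45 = 0.16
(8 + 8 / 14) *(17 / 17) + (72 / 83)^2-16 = -321940 / 48223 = -6.68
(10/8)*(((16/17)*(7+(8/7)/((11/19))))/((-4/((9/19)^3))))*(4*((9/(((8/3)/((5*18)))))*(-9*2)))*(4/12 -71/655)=95478690060/69186733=1380.01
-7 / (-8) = 7 / 8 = 0.88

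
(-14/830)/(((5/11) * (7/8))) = -88/2075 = -0.04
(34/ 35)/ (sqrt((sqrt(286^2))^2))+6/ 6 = 5022/ 5005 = 1.00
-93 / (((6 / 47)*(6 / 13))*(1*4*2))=-197.30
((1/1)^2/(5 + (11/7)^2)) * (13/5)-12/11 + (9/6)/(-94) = -1435777/1892220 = -0.76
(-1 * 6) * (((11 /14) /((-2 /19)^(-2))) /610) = -66 /770735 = -0.00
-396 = -396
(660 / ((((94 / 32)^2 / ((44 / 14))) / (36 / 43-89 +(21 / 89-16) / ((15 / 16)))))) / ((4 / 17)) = -6346749026816 / 59176901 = -107250.45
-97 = -97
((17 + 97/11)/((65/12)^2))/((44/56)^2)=8015616/5623475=1.43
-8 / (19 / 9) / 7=-72 / 133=-0.54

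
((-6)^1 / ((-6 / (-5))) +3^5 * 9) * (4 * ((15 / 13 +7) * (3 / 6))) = 462584 / 13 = 35583.38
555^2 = 308025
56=56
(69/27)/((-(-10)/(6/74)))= 23/1110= 0.02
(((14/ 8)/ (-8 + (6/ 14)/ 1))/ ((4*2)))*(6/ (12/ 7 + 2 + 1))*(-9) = 0.33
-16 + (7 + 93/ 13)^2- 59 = 21181/ 169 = 125.33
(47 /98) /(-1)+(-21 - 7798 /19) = -804199 /1862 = -431.90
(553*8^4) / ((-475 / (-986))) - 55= 2233350643 / 475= 4701790.83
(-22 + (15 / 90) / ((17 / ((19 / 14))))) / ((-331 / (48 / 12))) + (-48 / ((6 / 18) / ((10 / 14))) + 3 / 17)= -12102070 / 118167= -102.41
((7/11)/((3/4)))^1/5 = 28/165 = 0.17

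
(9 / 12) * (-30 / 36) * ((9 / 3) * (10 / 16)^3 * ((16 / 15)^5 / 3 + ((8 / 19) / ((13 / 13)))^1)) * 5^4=-596061625 / 2363904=-252.15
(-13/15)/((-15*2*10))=13/4500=0.00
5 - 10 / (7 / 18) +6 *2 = -61 / 7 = -8.71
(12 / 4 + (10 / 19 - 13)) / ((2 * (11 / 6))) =-540 / 209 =-2.58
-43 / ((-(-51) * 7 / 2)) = -86 / 357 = -0.24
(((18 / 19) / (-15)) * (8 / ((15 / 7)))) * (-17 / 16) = 119 / 475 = 0.25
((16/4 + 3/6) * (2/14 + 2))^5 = 44840334375/537824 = 83373.62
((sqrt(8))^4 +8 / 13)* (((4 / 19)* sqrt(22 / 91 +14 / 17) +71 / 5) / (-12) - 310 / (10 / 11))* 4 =-88445.91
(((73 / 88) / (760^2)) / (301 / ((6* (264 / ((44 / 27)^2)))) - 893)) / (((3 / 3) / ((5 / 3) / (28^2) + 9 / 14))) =-242190567 / 233346837769830400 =-0.00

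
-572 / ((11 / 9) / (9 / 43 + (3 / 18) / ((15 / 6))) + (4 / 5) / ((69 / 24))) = -35126520 / 289063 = -121.52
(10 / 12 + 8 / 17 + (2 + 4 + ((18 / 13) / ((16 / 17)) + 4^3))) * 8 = 385999 / 663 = 582.20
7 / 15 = 0.47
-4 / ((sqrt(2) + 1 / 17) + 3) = -1768 / 1063 + 578 * sqrt(2) / 1063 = -0.89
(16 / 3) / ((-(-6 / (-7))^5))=-11.53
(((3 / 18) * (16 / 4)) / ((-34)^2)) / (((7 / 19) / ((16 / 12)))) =38 / 18207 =0.00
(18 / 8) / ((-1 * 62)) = -9 / 248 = -0.04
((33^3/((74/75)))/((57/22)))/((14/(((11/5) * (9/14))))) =195676965/137788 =1420.13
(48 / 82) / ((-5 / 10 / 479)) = -22992 / 41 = -560.78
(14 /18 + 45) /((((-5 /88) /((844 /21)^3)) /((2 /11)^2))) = -7926373523456 /4584195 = -1729065.52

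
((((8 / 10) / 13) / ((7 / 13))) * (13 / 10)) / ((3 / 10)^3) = 1040 / 189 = 5.50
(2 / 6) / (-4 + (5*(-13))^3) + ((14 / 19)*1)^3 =2260739069 / 5651040933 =0.40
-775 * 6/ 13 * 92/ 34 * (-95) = 20320500/ 221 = 91947.96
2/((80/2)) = 1/20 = 0.05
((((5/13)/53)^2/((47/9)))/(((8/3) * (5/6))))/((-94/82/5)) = -83025/4194634756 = -0.00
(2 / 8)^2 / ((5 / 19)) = 19 / 80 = 0.24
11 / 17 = 0.65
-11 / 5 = -2.20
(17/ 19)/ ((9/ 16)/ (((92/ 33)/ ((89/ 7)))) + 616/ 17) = 2977856/ 129135875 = 0.02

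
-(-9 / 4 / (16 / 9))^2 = -6561 / 4096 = -1.60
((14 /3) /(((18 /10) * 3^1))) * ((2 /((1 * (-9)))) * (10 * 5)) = -7000 /729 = -9.60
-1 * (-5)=5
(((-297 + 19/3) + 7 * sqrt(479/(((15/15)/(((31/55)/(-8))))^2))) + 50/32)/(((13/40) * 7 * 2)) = -69385/1092 + 31 * sqrt(479)/286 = -61.17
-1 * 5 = -5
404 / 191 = 2.12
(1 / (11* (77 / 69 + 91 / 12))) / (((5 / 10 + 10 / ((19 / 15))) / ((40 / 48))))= 8740 / 8425109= 0.00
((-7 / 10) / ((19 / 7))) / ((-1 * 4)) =49 / 760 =0.06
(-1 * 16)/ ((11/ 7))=-10.18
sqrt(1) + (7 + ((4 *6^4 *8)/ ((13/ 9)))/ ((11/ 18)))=6719608/ 143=46990.27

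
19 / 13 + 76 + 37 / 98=99167 / 1274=77.84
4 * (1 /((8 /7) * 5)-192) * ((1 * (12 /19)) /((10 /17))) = -823.84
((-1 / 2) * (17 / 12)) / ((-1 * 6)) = 17 / 144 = 0.12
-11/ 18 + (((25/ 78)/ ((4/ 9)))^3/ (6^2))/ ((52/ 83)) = -1251828791/ 2105745408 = -0.59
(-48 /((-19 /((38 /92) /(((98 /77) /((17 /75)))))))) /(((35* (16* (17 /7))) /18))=99 /40250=0.00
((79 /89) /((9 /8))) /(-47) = -632 /37647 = -0.02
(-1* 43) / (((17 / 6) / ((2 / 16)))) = -129 / 68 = -1.90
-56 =-56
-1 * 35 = -35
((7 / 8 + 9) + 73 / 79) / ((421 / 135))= 921375 / 266072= 3.46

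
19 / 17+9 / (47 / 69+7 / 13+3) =3.25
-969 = -969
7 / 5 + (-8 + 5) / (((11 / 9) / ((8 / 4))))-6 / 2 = -358 / 55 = -6.51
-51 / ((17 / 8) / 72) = -1728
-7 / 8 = -0.88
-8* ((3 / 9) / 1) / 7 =-8 / 21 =-0.38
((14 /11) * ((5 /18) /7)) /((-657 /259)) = -1295 /65043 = -0.02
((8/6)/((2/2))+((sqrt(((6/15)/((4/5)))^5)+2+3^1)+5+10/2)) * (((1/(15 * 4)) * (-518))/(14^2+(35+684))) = -12691/82350 -259 * sqrt(2)/219600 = -0.16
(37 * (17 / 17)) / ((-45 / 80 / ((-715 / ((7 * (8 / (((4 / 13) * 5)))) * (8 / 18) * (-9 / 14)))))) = -40700 / 9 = -4522.22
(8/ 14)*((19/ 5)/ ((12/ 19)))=361/ 105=3.44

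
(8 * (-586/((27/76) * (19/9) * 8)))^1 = -2344/3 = -781.33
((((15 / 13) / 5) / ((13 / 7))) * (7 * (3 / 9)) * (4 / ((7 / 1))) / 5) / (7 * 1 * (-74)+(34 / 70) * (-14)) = -7 / 110864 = -0.00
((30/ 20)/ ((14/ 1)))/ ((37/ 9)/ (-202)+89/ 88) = 59994/ 554911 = 0.11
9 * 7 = 63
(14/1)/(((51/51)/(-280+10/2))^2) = 1058750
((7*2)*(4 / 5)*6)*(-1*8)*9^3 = -1959552 / 5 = -391910.40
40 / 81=0.49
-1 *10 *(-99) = 990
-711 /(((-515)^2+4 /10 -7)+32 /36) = -31995 /11934868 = -0.00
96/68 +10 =194/17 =11.41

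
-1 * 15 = -15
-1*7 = -7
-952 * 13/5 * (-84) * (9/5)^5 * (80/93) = 327394109952/96875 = 3379552.10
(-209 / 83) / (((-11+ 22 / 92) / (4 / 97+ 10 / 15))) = 180044 / 1086885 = 0.17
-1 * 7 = -7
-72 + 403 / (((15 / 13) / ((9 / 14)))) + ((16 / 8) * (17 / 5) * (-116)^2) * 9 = 57656181 / 70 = 823659.73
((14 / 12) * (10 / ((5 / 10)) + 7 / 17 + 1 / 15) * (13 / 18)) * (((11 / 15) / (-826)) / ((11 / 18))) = -33943 / 1354050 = -0.03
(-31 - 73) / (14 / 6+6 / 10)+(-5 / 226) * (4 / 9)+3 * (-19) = -92.46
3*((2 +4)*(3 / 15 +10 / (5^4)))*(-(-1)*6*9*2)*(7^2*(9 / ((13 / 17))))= 393502536 / 1625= 242155.41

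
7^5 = 16807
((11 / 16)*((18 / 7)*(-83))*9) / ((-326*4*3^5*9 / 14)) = 913 / 140832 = 0.01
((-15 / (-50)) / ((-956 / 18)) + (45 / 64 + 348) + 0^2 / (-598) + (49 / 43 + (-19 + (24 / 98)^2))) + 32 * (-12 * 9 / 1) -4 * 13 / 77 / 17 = -4614450160655977 / 1476556607680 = -3125.14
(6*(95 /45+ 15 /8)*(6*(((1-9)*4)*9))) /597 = -13776 /199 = -69.23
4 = 4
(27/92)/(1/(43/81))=43/276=0.16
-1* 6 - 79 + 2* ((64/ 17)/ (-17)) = -24693/ 289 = -85.44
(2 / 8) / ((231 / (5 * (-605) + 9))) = -754 / 231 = -3.26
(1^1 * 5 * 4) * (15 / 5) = 60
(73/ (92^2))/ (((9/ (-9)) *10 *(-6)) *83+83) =73/ 42853232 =0.00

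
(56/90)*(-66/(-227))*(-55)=-6776/681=-9.95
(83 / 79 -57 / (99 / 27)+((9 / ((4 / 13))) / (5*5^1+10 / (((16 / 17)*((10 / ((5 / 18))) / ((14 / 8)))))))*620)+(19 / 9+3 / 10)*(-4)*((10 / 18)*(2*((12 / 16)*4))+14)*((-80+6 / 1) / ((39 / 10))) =1600715307380 / 413816931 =3868.17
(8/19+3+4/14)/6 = 493/798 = 0.62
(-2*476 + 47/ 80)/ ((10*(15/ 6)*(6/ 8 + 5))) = -76113/ 11500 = -6.62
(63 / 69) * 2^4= 336 / 23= 14.61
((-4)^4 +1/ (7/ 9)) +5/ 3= 5438/ 21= 258.95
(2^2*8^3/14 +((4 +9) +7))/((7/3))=3492/49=71.27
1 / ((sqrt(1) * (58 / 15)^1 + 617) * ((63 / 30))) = 50 / 65191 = 0.00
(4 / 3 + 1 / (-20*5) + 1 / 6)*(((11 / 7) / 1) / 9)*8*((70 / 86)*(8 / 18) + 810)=205602716 / 121905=1686.58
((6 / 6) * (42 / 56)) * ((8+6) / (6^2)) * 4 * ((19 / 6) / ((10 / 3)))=133 / 120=1.11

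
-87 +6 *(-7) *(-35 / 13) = 339 / 13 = 26.08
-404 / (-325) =404 / 325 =1.24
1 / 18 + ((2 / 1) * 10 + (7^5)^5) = 24139235153951368214887 / 18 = 1341068619663964900827.06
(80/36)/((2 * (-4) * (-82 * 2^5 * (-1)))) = -5/47232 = -0.00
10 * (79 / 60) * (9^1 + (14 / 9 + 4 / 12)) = 3871 / 27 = 143.37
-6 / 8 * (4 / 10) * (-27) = 81 / 10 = 8.10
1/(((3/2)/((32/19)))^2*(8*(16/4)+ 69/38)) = 8192/219735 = 0.04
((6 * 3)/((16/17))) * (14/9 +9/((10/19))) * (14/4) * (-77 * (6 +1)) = -107692739/160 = -673079.62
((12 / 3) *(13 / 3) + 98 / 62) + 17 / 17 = 1852 / 93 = 19.91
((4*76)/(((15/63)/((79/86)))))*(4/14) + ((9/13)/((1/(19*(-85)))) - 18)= -2238711/2795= -800.97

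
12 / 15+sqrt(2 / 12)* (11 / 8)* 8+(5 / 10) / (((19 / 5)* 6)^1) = 937 / 1140+11* sqrt(6) / 6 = 5.31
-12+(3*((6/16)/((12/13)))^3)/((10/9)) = -3872841/327680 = -11.82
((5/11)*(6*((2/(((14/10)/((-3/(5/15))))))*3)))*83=-672300/77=-8731.17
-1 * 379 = -379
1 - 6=-5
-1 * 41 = -41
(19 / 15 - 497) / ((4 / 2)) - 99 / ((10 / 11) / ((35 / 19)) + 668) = -63831559 / 257370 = -248.01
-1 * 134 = -134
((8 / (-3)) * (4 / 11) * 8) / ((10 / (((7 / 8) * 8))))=-896 / 165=-5.43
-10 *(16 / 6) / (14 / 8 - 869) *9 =960 / 3469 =0.28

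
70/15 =14/3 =4.67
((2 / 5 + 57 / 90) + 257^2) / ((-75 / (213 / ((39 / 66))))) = -1547552281 / 4875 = -317446.62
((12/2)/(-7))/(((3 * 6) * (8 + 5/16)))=-16/2793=-0.01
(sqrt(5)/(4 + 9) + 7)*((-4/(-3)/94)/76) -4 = -21425/5358 + sqrt(5)/69654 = -4.00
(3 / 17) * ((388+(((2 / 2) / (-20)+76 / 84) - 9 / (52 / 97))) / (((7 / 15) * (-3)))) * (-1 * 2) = 1015741 / 10829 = 93.80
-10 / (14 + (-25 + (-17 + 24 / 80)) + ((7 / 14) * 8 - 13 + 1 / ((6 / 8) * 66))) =9900 / 36313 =0.27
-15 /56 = -0.27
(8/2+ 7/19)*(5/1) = 415/19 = 21.84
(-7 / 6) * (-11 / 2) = 77 / 12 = 6.42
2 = 2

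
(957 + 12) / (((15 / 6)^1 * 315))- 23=-21.77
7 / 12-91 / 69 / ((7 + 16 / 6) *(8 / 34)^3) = -1266545 / 128064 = -9.89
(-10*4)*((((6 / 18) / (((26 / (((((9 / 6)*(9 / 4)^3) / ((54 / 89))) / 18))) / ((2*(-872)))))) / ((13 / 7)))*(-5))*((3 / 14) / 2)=-2182725 / 5408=-403.61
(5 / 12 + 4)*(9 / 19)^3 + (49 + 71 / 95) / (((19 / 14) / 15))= 15098271 / 27436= 550.31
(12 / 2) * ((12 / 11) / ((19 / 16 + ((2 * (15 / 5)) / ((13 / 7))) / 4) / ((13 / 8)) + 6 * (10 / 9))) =73008 / 88055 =0.83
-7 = -7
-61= -61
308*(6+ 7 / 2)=2926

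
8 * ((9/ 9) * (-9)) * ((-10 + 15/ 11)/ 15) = 456/ 11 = 41.45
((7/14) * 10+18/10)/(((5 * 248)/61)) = 1037/3100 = 0.33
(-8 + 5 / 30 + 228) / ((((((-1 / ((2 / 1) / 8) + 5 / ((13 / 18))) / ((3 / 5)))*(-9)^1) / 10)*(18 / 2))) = -17173 / 3078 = -5.58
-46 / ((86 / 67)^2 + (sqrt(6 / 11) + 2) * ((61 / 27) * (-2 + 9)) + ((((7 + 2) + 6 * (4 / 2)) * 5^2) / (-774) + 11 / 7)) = -92049116104910673324 / 60388053724948387475 + 3872947983938051256 * sqrt(66) / 60388053724948387475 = -1.00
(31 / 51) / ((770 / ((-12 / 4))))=-0.00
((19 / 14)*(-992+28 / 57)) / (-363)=28258 / 7623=3.71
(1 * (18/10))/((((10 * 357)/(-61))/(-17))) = 183/350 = 0.52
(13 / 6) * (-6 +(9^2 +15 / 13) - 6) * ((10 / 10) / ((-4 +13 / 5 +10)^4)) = 95000 / 3418801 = 0.03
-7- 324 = -331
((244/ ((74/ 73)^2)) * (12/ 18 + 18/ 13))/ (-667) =-26005520/ 35611797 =-0.73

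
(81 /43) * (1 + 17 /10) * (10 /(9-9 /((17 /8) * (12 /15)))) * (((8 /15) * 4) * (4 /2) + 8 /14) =699516 /10535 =66.40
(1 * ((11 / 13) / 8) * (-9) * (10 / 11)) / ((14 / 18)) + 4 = 1051 / 364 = 2.89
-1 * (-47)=47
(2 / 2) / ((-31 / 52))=-52 / 31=-1.68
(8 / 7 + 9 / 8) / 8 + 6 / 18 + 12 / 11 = 1.71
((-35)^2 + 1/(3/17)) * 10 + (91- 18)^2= 52907/3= 17635.67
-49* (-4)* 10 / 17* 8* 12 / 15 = 12544 / 17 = 737.88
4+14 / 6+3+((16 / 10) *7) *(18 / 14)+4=416 / 15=27.73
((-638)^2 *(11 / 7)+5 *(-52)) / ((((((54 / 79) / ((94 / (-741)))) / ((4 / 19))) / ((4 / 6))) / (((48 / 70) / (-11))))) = 118173443072 / 113828715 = 1038.17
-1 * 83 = -83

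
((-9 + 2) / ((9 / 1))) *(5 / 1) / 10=-0.39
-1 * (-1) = 1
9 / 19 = 0.47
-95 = -95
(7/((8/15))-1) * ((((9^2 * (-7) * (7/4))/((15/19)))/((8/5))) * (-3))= 7314867/256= 28573.70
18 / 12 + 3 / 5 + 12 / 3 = 61 / 10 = 6.10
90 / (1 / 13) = 1170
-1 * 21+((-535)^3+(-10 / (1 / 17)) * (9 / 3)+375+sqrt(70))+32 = -153130499+sqrt(70) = -153130490.63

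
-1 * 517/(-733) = 0.71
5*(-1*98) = -490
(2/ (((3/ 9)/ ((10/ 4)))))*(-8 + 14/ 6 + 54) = 725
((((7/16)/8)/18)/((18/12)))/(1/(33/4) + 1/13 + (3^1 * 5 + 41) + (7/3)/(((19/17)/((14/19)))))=361361/10300708224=0.00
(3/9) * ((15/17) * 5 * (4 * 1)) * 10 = 1000/17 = 58.82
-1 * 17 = -17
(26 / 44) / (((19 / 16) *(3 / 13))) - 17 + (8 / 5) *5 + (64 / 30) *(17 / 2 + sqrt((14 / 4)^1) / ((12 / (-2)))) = 35393 / 3135 - 8 *sqrt(14) / 45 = 10.62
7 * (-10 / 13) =-70 / 13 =-5.38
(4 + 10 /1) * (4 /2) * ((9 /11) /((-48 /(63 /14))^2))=567 /2816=0.20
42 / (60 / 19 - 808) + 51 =389547 / 7646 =50.95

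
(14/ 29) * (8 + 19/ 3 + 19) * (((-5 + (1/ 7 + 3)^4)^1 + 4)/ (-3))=-533000/ 1029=-517.98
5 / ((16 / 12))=15 / 4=3.75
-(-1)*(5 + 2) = 7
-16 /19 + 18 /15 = 34 /95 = 0.36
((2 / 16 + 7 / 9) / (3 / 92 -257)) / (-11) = 1495 / 4680918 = 0.00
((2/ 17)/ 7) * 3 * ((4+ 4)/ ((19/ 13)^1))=624/ 2261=0.28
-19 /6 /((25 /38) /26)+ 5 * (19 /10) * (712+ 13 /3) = 334001 /50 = 6680.02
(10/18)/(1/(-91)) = -455/9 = -50.56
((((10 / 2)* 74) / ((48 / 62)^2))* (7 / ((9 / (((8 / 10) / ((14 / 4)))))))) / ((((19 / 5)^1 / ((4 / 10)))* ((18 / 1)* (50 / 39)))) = 462241 / 923400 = 0.50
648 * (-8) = -5184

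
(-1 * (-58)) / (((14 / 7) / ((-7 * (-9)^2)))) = -16443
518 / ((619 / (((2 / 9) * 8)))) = 1.49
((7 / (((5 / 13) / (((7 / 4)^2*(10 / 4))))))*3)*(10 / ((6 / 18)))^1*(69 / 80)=2769039 / 256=10816.56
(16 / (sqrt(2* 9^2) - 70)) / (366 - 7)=-560 / 850471 - 72* sqrt(2) / 850471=-0.00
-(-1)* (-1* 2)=-2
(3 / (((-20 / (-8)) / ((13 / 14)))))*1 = 39 / 35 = 1.11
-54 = -54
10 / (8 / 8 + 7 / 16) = 160 / 23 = 6.96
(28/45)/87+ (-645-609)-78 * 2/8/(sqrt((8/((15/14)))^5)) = -1254.12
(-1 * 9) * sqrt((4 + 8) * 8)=-36 * sqrt(6)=-88.18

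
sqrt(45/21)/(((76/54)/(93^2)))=233523 *sqrt(105)/266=8995.86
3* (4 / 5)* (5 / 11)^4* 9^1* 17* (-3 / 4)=-11.76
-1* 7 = -7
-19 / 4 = -4.75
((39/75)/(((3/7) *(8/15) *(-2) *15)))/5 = -91/6000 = -0.02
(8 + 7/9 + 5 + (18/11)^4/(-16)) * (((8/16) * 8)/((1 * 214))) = 3512870/14099283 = 0.25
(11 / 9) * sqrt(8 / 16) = 11 * sqrt(2) / 18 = 0.86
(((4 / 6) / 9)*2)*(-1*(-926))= 137.19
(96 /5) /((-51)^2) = 32 /4335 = 0.01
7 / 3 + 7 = 28 / 3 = 9.33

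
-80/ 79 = -1.01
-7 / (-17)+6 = 109 / 17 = 6.41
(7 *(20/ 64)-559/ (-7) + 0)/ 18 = 4.56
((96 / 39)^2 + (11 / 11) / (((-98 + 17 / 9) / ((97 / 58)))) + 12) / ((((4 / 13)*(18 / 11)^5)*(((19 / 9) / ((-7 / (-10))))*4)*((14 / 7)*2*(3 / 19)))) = 172453269236171 / 262910964326400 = 0.66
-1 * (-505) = 505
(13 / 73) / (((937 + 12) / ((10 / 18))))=5 / 47961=0.00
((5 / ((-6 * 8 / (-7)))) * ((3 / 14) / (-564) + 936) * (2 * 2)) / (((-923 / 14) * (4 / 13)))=-134.58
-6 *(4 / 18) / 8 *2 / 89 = -1 / 267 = -0.00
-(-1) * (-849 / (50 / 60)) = -5094 / 5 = -1018.80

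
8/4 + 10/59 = 128/59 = 2.17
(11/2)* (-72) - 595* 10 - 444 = -6790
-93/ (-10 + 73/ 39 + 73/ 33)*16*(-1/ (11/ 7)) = -160.06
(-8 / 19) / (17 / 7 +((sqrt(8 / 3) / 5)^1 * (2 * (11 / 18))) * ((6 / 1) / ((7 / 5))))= -25704 / 74689 +7392 * sqrt(6) / 74689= -0.10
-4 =-4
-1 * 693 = -693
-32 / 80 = -0.40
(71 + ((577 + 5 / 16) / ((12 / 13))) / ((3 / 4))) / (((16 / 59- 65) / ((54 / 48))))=-15.73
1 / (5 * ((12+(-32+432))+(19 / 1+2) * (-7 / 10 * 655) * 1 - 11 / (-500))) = -100 / 4608239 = -0.00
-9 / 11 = -0.82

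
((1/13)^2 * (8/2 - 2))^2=4/28561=0.00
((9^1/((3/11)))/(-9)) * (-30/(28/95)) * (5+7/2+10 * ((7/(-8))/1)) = -5225/56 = -93.30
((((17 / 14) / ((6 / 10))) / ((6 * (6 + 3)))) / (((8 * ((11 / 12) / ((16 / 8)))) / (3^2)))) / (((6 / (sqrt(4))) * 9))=85 / 24948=0.00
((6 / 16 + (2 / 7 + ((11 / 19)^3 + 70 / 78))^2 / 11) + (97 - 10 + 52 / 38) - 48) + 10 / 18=12796119721245673 / 308552856924312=41.47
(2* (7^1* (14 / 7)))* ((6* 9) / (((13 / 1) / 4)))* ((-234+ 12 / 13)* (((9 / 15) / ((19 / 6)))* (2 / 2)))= -65971584 / 3211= -20545.49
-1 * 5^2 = -25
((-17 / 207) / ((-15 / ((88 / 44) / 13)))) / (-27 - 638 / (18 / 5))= -17 / 4121715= -0.00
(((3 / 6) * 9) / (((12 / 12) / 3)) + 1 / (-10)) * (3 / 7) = 201 / 35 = 5.74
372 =372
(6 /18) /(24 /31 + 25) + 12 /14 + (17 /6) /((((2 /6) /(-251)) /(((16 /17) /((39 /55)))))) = -205833711 /72709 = -2830.92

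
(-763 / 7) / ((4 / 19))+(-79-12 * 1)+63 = -2183 / 4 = -545.75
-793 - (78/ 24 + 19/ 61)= -194361/ 244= -796.56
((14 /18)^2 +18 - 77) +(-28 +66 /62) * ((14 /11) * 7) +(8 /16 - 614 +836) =-4190975 /55242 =-75.87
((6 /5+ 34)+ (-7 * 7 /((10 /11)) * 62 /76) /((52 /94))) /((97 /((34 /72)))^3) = -716556137 /140235638100480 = -0.00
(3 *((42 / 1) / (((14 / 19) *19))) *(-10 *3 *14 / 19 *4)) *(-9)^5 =892820880 / 19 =46990572.63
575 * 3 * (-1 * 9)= -15525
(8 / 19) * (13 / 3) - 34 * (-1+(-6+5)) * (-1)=-3772 / 57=-66.18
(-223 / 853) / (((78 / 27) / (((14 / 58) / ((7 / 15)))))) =-30105 / 643162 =-0.05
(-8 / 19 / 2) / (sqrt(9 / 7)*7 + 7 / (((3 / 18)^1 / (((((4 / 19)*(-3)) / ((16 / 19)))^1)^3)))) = 4096*sqrt(7) / 1627521 + 1152 / 77501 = 0.02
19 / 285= 1 / 15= 0.07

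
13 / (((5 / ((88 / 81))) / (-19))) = -21736 / 405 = -53.67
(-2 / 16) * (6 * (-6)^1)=9 / 2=4.50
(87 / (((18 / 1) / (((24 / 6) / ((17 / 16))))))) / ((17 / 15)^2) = 69600 / 4913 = 14.17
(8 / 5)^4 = 4096 / 625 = 6.55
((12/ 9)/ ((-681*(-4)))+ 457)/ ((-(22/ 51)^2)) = -67456357/ 27467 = -2455.91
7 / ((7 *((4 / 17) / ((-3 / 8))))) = -51 / 32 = -1.59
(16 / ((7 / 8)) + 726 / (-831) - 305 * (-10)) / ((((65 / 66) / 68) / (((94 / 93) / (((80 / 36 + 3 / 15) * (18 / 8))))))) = 3345564209152 / 85174453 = 39278.96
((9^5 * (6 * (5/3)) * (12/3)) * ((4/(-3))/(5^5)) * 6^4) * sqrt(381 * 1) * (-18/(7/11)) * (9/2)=727317398016 * sqrt(381)/4375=3244952970.12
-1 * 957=-957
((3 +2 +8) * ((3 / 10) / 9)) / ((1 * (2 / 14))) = 91 / 30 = 3.03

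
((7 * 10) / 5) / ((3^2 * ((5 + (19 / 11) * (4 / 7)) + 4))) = 0.16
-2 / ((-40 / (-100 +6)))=-47 / 10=-4.70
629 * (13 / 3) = 8177 / 3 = 2725.67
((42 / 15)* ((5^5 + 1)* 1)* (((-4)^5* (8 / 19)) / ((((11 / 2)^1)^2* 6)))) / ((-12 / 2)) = 119504896 / 34485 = 3465.42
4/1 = 4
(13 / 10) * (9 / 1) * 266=15561 / 5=3112.20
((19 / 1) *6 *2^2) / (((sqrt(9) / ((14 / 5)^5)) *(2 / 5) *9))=40874624 / 5625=7266.60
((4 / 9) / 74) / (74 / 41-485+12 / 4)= -0.00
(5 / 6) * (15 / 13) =25 / 26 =0.96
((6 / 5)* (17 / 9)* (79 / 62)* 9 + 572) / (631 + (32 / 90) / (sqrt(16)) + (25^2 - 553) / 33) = 9176211 / 9717539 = 0.94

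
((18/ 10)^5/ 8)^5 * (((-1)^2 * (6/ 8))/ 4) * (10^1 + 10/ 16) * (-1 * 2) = -36612797372284482027282699/ 125000000000000000000000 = -292.90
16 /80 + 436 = 2181 /5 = 436.20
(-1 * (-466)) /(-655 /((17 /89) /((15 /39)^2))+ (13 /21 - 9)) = -28115178 /31110523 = -0.90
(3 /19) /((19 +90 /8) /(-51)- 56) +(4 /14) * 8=3505396 /1535485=2.28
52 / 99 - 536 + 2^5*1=-49844 / 99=-503.47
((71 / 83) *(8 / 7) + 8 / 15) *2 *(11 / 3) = 289696 / 26145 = 11.08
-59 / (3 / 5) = -295 / 3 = -98.33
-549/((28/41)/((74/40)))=-832833/560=-1487.20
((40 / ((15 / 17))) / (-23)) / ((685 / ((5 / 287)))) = -136 / 2713011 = -0.00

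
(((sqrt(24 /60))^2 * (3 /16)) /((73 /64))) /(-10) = -12 /1825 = -0.01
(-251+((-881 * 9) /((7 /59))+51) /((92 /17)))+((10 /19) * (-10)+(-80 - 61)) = -77924277 /6118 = -12736.89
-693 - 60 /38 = -13197 /19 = -694.58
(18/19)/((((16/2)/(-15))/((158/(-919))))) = 10665/34922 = 0.31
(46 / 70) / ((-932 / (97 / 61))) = -0.00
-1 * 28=-28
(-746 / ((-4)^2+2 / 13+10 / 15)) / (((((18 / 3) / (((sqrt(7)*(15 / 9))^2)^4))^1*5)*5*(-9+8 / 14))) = 1273392859375 / 253936944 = 5014.60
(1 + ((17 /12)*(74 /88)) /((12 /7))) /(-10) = -10739 /63360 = -0.17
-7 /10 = -0.70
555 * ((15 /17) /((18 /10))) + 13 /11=51096 /187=273.24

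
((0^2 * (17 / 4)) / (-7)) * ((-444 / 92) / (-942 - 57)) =0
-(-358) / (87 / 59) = 21122 / 87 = 242.78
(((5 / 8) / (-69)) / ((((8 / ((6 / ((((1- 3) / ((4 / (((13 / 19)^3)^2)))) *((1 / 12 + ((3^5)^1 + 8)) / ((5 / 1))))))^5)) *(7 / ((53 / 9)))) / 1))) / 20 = 341934286682646970510592689969422514833962380800000 / 104742299375587957562853153078691486697465224514174477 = 0.00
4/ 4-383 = -382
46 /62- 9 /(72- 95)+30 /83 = 88454 /59179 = 1.49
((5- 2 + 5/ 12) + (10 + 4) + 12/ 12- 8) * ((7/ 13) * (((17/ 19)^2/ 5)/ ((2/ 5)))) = 2.25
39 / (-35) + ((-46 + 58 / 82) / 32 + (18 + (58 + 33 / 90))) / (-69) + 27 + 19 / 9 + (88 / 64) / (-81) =2300719493 / 85548960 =26.89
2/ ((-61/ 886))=-1772/ 61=-29.05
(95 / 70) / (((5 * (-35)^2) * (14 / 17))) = 323 / 1200500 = 0.00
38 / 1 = 38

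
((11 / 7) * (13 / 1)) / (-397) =-143 / 2779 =-0.05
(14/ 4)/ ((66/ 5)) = 35/ 132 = 0.27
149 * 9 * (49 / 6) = 21903 / 2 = 10951.50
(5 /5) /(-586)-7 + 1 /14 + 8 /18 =-119722 /18459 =-6.49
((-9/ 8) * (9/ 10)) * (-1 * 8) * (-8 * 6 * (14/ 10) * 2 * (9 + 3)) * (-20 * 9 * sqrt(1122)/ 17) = 4633247.99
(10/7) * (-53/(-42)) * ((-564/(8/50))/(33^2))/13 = -311375/693693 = -0.45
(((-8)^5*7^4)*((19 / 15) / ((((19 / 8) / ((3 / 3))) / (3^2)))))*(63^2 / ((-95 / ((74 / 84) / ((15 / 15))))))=6602172530688 / 475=13899310590.92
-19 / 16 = -1.19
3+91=94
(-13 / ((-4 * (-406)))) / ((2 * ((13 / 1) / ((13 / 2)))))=-13 / 6496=-0.00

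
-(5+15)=-20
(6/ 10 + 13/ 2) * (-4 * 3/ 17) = -426/ 85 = -5.01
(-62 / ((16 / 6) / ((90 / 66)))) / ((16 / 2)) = -1395 / 352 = -3.96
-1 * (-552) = 552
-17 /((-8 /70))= 595 /4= 148.75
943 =943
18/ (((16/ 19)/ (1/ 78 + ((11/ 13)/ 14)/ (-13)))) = 0.17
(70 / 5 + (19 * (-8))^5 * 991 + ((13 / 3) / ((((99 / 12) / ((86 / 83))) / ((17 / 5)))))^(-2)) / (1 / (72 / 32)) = -4182496018026736564591407 / 23118594304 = -180914806628319.84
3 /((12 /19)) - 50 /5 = -21 /4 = -5.25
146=146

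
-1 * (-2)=2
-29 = -29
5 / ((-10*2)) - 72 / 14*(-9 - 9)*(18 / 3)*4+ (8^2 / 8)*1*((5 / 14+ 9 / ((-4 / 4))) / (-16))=31161 / 14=2225.79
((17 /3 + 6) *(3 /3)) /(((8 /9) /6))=315 /4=78.75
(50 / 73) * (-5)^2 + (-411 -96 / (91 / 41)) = -2903851 / 6643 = -437.13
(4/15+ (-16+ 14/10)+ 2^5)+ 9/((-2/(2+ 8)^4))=-134947/3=-44982.33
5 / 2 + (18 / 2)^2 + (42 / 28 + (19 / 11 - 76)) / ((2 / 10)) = -3084 / 11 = -280.36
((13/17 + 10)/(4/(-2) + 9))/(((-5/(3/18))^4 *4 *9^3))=0.00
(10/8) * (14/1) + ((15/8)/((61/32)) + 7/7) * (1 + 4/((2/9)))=6733/122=55.19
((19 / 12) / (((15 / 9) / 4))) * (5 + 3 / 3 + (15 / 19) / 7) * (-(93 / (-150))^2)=-781293 / 87500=-8.93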